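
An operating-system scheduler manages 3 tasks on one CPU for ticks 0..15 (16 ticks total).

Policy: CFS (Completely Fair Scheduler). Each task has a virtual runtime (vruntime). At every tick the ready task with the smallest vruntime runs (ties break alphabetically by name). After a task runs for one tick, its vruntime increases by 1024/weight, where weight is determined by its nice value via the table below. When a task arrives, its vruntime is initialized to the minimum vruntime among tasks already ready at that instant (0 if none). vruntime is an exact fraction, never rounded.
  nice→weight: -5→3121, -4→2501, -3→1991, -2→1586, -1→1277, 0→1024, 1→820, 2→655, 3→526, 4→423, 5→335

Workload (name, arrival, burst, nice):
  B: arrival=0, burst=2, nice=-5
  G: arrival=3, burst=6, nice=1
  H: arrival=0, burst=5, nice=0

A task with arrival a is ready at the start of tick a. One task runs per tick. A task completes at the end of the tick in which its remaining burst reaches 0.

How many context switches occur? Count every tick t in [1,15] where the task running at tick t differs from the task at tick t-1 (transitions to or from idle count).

t=0: vr[B=0 H=0] → run B
t=1: vr[B=1024/3121 H=0] → run H
t=2: vr[B=1024/3121 H=1] → run B
t=3: vr[G=1 H=1] → run G
t=4: vr[G=461/205 H=1] → run H
t=5: vr[G=461/205 H=2] → run H
t=6: vr[G=461/205 H=3] → run G
t=7: vr[G=717/205 H=3] → run H
t=8: vr[G=717/205 H=4] → run G
t=9: vr[G=973/205 H=4] → run H
t=10: vr[G=973/205] → run G
t=11: vr[G=1229/205] → run G
t=12: vr[G=297/41] → run G
t=13: (idle)
t=14: (idle)
t=15: (idle)

context switches = 10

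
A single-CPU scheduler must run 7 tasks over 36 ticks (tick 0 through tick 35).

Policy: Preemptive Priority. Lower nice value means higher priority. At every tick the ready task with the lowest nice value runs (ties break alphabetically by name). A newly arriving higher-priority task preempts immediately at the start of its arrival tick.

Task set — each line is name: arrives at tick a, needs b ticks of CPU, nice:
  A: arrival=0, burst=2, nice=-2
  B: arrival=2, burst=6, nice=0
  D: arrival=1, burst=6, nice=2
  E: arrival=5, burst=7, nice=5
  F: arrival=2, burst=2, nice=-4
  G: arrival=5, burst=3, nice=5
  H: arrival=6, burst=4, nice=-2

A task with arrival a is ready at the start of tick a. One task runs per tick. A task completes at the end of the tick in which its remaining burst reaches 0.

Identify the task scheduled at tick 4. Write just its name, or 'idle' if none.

running at tick 4 = B

t=0: ready={A} → run A
t=1: ready={A,D} → run A
t=2: ready={B,D,F} → run F
t=3: ready={B,D,F} → run F
t=4: ready={B,D} → run B
t=5: ready={B,D,E,G} → run B
t=6: ready={B,D,E,G,H} → run H
t=7: ready={B,D,E,G,H} → run H
t=8: ready={B,D,E,G,H} → run H
t=9: ready={B,D,E,G,H} → run H
t=10: ready={B,D,E,G} → run B
t=11: ready={B,D,E,G} → run B
t=12: ready={B,D,E,G} → run B
t=13: ready={B,D,E,G} → run B
t=14: ready={D,E,G} → run D
t=15: ready={D,E,G} → run D
t=16: ready={D,E,G} → run D
t=17: ready={D,E,G} → run D
t=18: ready={D,E,G} → run D
t=19: ready={D,E,G} → run D
t=20: ready={E,G} → run E
t=21: ready={E,G} → run E
t=22: ready={E,G} → run E
t=23: ready={E,G} → run E
t=24: ready={E,G} → run E
t=25: ready={E,G} → run E
t=26: ready={E,G} → run E
t=27: ready={G} → run G
t=28: ready={G} → run G
t=29: ready={G} → run G
t=30: (idle)
t=31: (idle)
t=32: (idle)
t=33: (idle)
t=34: (idle)
t=35: (idle)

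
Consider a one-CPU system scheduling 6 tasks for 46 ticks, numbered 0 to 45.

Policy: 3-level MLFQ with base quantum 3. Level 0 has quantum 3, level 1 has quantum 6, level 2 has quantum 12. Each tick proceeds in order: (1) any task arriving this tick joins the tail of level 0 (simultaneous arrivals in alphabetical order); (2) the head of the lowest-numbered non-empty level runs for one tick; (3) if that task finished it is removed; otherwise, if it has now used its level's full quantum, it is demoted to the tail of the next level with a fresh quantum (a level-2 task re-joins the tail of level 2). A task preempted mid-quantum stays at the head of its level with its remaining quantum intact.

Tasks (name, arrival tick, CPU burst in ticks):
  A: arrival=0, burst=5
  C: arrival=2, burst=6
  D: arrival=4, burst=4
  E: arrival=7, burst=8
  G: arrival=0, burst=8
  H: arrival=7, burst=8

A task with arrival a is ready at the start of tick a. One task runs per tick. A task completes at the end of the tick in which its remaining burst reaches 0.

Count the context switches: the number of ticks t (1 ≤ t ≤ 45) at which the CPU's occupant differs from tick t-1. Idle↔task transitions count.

t=0: L0/L1/L2 = AG/-/- → run A
t=1: L0/L1/L2 = AG/-/- → run A
t=2: L0/L1/L2 = AGC/-/- → run A
t=3: L0/L1/L2 = GC/A/- → run G
t=4: L0/L1/L2 = GCD/A/- → run G
t=5: L0/L1/L2 = GCD/A/- → run G
t=6: L0/L1/L2 = CD/AG/- → run C
t=7: L0/L1/L2 = CDEH/AG/- → run C
t=8: L0/L1/L2 = CDEH/AG/- → run C
t=9: L0/L1/L2 = DEH/AGC/- → run D
t=10: L0/L1/L2 = DEH/AGC/- → run D
t=11: L0/L1/L2 = DEH/AGC/- → run D
t=12: L0/L1/L2 = EH/AGCD/- → run E
t=13: L0/L1/L2 = EH/AGCD/- → run E
t=14: L0/L1/L2 = EH/AGCD/- → run E
t=15: L0/L1/L2 = H/AGCDE/- → run H
t=16: L0/L1/L2 = H/AGCDE/- → run H
t=17: L0/L1/L2 = H/AGCDE/- → run H
t=18: L0/L1/L2 = -/AGCDEH/- → run A
t=19: L0/L1/L2 = -/AGCDEH/- → run A
t=20: L0/L1/L2 = -/GCDEH/- → run G
t=21: L0/L1/L2 = -/GCDEH/- → run G
t=22: L0/L1/L2 = -/GCDEH/- → run G
t=23: L0/L1/L2 = -/GCDEH/- → run G
t=24: L0/L1/L2 = -/GCDEH/- → run G
t=25: L0/L1/L2 = -/CDEH/- → run C
t=26: L0/L1/L2 = -/CDEH/- → run C
t=27: L0/L1/L2 = -/CDEH/- → run C
t=28: L0/L1/L2 = -/DEH/- → run D
t=29: L0/L1/L2 = -/EH/- → run E
t=30: L0/L1/L2 = -/EH/- → run E
t=31: L0/L1/L2 = -/EH/- → run E
t=32: L0/L1/L2 = -/EH/- → run E
t=33: L0/L1/L2 = -/EH/- → run E
t=34: L0/L1/L2 = -/H/- → run H
t=35: L0/L1/L2 = -/H/- → run H
t=36: L0/L1/L2 = -/H/- → run H
t=37: L0/L1/L2 = -/H/- → run H
t=38: L0/L1/L2 = -/H/- → run H
t=39: (idle)
t=40: (idle)
t=41: (idle)
t=42: (idle)
t=43: (idle)
t=44: (idle)
t=45: (idle)

context switches = 12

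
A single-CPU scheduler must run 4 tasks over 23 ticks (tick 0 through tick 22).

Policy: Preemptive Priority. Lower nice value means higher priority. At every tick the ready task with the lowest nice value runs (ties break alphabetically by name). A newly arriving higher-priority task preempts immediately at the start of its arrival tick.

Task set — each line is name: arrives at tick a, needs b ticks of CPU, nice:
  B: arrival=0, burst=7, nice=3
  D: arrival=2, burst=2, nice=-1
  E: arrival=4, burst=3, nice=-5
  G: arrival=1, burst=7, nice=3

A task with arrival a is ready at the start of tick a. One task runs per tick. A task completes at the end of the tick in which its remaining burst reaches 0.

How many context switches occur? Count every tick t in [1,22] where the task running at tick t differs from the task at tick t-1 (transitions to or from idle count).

t=0: ready={B} → run B
t=1: ready={B,G} → run B
t=2: ready={B,D,G} → run D
t=3: ready={B,D,G} → run D
t=4: ready={B,E,G} → run E
t=5: ready={B,E,G} → run E
t=6: ready={B,E,G} → run E
t=7: ready={B,G} → run B
t=8: ready={B,G} → run B
t=9: ready={B,G} → run B
t=10: ready={B,G} → run B
t=11: ready={B,G} → run B
t=12: ready={G} → run G
t=13: ready={G} → run G
t=14: ready={G} → run G
t=15: ready={G} → run G
t=16: ready={G} → run G
t=17: ready={G} → run G
t=18: ready={G} → run G
t=19: (idle)
t=20: (idle)
t=21: (idle)
t=22: (idle)

context switches = 5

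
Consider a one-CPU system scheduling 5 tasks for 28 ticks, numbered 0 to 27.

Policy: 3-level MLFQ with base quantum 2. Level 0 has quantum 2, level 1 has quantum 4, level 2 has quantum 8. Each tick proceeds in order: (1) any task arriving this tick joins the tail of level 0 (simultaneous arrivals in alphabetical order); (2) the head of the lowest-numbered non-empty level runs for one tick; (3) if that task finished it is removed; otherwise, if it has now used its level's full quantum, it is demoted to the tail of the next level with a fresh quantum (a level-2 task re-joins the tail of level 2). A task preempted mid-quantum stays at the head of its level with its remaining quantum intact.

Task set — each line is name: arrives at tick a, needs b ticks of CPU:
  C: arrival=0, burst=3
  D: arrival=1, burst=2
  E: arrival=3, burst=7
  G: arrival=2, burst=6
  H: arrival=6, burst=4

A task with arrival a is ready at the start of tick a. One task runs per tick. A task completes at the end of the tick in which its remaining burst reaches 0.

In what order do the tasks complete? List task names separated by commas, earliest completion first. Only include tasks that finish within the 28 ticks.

completion order = D, C, G, H, E

t=0: L0/L1/L2 = C/-/- → run C
t=1: L0/L1/L2 = CD/-/- → run C
t=2: L0/L1/L2 = DG/C/- → run D
t=3: L0/L1/L2 = DGE/C/- → run D
t=4: L0/L1/L2 = GE/C/- → run G
t=5: L0/L1/L2 = GE/C/- → run G
t=6: L0/L1/L2 = EH/CG/- → run E
t=7: L0/L1/L2 = EH/CG/- → run E
t=8: L0/L1/L2 = H/CGE/- → run H
t=9: L0/L1/L2 = H/CGE/- → run H
t=10: L0/L1/L2 = -/CGEH/- → run C
t=11: L0/L1/L2 = -/GEH/- → run G
t=12: L0/L1/L2 = -/GEH/- → run G
t=13: L0/L1/L2 = -/GEH/- → run G
t=14: L0/L1/L2 = -/GEH/- → run G
t=15: L0/L1/L2 = -/EH/- → run E
t=16: L0/L1/L2 = -/EH/- → run E
t=17: L0/L1/L2 = -/EH/- → run E
t=18: L0/L1/L2 = -/EH/- → run E
t=19: L0/L1/L2 = -/H/E → run H
t=20: L0/L1/L2 = -/H/E → run H
t=21: L0/L1/L2 = -/-/E → run E
t=22: (idle)
t=23: (idle)
t=24: (idle)
t=25: (idle)
t=26: (idle)
t=27: (idle)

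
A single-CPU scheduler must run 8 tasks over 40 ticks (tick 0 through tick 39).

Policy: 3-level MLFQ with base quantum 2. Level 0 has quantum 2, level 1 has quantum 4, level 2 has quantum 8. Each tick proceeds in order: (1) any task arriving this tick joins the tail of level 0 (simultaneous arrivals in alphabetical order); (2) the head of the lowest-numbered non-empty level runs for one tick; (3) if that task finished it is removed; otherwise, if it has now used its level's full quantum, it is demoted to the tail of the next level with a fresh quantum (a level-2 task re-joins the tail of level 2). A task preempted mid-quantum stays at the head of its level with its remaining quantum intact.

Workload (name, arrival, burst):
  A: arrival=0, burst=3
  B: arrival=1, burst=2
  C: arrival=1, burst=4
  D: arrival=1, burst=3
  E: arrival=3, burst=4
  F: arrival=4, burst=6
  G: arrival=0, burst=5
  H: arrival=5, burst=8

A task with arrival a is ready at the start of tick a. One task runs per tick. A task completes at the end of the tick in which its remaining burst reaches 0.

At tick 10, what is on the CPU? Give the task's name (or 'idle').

t=0: L0/L1/L2 = AG/-/- → run A
t=1: L0/L1/L2 = AGBCD/-/- → run A
t=2: L0/L1/L2 = GBCD/A/- → run G
t=3: L0/L1/L2 = GBCDE/A/- → run G
t=4: L0/L1/L2 = BCDEF/AG/- → run B
t=5: L0/L1/L2 = BCDEFH/AG/- → run B
t=6: L0/L1/L2 = CDEFH/AG/- → run C
t=7: L0/L1/L2 = CDEFH/AG/- → run C
t=8: L0/L1/L2 = DEFH/AGC/- → run D
t=9: L0/L1/L2 = DEFH/AGC/- → run D
t=10: L0/L1/L2 = EFH/AGCD/- → run E
t=11: L0/L1/L2 = EFH/AGCD/- → run E
t=12: L0/L1/L2 = FH/AGCDE/- → run F
t=13: L0/L1/L2 = FH/AGCDE/- → run F
t=14: L0/L1/L2 = H/AGCDEF/- → run H
t=15: L0/L1/L2 = H/AGCDEF/- → run H
t=16: L0/L1/L2 = -/AGCDEFH/- → run A
t=17: L0/L1/L2 = -/GCDEFH/- → run G
t=18: L0/L1/L2 = -/GCDEFH/- → run G
t=19: L0/L1/L2 = -/GCDEFH/- → run G
t=20: L0/L1/L2 = -/CDEFH/- → run C
t=21: L0/L1/L2 = -/CDEFH/- → run C
t=22: L0/L1/L2 = -/DEFH/- → run D
t=23: L0/L1/L2 = -/EFH/- → run E
t=24: L0/L1/L2 = -/EFH/- → run E
t=25: L0/L1/L2 = -/FH/- → run F
t=26: L0/L1/L2 = -/FH/- → run F
t=27: L0/L1/L2 = -/FH/- → run F
t=28: L0/L1/L2 = -/FH/- → run F
t=29: L0/L1/L2 = -/H/- → run H
t=30: L0/L1/L2 = -/H/- → run H
t=31: L0/L1/L2 = -/H/- → run H
t=32: L0/L1/L2 = -/H/- → run H
t=33: L0/L1/L2 = -/-/H → run H
t=34: L0/L1/L2 = -/-/H → run H
t=35: (idle)
t=36: (idle)
t=37: (idle)
t=38: (idle)
t=39: (idle)

running at tick 10 = E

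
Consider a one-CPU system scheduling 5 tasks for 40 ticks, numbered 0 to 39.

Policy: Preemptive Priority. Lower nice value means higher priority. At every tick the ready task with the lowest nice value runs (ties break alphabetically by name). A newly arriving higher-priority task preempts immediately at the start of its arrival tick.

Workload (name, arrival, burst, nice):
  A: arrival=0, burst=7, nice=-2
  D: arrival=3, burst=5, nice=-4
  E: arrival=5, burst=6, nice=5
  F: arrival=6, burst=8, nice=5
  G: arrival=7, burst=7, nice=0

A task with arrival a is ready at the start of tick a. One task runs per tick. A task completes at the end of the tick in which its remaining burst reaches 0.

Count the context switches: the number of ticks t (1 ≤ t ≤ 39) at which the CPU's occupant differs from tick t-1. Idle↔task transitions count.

t=0: ready={A} → run A
t=1: ready={A} → run A
t=2: ready={A} → run A
t=3: ready={A,D} → run D
t=4: ready={A,D} → run D
t=5: ready={A,D,E} → run D
t=6: ready={A,D,E,F} → run D
t=7: ready={A,D,E,F,G} → run D
t=8: ready={A,E,F,G} → run A
t=9: ready={A,E,F,G} → run A
t=10: ready={A,E,F,G} → run A
t=11: ready={A,E,F,G} → run A
t=12: ready={E,F,G} → run G
t=13: ready={E,F,G} → run G
t=14: ready={E,F,G} → run G
t=15: ready={E,F,G} → run G
t=16: ready={E,F,G} → run G
t=17: ready={E,F,G} → run G
t=18: ready={E,F,G} → run G
t=19: ready={E,F} → run E
t=20: ready={E,F} → run E
t=21: ready={E,F} → run E
t=22: ready={E,F} → run E
t=23: ready={E,F} → run E
t=24: ready={E,F} → run E
t=25: ready={F} → run F
t=26: ready={F} → run F
t=27: ready={F} → run F
t=28: ready={F} → run F
t=29: ready={F} → run F
t=30: ready={F} → run F
t=31: ready={F} → run F
t=32: ready={F} → run F
t=33: (idle)
t=34: (idle)
t=35: (idle)
t=36: (idle)
t=37: (idle)
t=38: (idle)
t=39: (idle)

context switches = 6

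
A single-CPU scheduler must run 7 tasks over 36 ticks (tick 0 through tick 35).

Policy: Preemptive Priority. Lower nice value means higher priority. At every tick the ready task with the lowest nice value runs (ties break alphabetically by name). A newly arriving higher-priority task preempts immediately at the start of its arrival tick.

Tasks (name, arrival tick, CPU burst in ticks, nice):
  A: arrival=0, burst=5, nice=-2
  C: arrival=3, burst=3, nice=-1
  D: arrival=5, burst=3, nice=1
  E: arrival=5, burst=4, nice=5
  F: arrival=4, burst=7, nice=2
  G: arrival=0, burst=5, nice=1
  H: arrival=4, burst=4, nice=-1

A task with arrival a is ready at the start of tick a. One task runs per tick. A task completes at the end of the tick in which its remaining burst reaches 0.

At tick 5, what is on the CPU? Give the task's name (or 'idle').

running at tick 5 = C

t=0: ready={A,G} → run A
t=1: ready={A,G} → run A
t=2: ready={A,G} → run A
t=3: ready={A,C,G} → run A
t=4: ready={A,C,F,G,H} → run A
t=5: ready={C,D,E,F,G,H} → run C
t=6: ready={C,D,E,F,G,H} → run C
t=7: ready={C,D,E,F,G,H} → run C
t=8: ready={D,E,F,G,H} → run H
t=9: ready={D,E,F,G,H} → run H
t=10: ready={D,E,F,G,H} → run H
t=11: ready={D,E,F,G,H} → run H
t=12: ready={D,E,F,G} → run D
t=13: ready={D,E,F,G} → run D
t=14: ready={D,E,F,G} → run D
t=15: ready={E,F,G} → run G
t=16: ready={E,F,G} → run G
t=17: ready={E,F,G} → run G
t=18: ready={E,F,G} → run G
t=19: ready={E,F,G} → run G
t=20: ready={E,F} → run F
t=21: ready={E,F} → run F
t=22: ready={E,F} → run F
t=23: ready={E,F} → run F
t=24: ready={E,F} → run F
t=25: ready={E,F} → run F
t=26: ready={E,F} → run F
t=27: ready={E} → run E
t=28: ready={E} → run E
t=29: ready={E} → run E
t=30: ready={E} → run E
t=31: (idle)
t=32: (idle)
t=33: (idle)
t=34: (idle)
t=35: (idle)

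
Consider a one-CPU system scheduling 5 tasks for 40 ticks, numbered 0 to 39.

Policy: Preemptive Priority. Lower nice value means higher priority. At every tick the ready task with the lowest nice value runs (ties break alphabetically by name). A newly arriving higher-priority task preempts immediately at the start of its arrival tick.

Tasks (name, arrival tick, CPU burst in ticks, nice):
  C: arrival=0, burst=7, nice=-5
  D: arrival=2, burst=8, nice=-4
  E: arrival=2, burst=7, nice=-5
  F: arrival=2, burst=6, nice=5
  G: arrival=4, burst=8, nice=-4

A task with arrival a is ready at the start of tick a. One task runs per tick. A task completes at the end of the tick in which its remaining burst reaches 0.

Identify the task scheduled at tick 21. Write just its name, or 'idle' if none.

t=0: ready={C} → run C
t=1: ready={C} → run C
t=2: ready={C,D,E,F} → run C
t=3: ready={C,D,E,F} → run C
t=4: ready={C,D,E,F,G} → run C
t=5: ready={C,D,E,F,G} → run C
t=6: ready={C,D,E,F,G} → run C
t=7: ready={D,E,F,G} → run E
t=8: ready={D,E,F,G} → run E
t=9: ready={D,E,F,G} → run E
t=10: ready={D,E,F,G} → run E
t=11: ready={D,E,F,G} → run E
t=12: ready={D,E,F,G} → run E
t=13: ready={D,E,F,G} → run E
t=14: ready={D,F,G} → run D
t=15: ready={D,F,G} → run D
t=16: ready={D,F,G} → run D
t=17: ready={D,F,G} → run D
t=18: ready={D,F,G} → run D
t=19: ready={D,F,G} → run D
t=20: ready={D,F,G} → run D
t=21: ready={D,F,G} → run D
t=22: ready={F,G} → run G
t=23: ready={F,G} → run G
t=24: ready={F,G} → run G
t=25: ready={F,G} → run G
t=26: ready={F,G} → run G
t=27: ready={F,G} → run G
t=28: ready={F,G} → run G
t=29: ready={F,G} → run G
t=30: ready={F} → run F
t=31: ready={F} → run F
t=32: ready={F} → run F
t=33: ready={F} → run F
t=34: ready={F} → run F
t=35: ready={F} → run F
t=36: (idle)
t=37: (idle)
t=38: (idle)
t=39: (idle)

running at tick 21 = D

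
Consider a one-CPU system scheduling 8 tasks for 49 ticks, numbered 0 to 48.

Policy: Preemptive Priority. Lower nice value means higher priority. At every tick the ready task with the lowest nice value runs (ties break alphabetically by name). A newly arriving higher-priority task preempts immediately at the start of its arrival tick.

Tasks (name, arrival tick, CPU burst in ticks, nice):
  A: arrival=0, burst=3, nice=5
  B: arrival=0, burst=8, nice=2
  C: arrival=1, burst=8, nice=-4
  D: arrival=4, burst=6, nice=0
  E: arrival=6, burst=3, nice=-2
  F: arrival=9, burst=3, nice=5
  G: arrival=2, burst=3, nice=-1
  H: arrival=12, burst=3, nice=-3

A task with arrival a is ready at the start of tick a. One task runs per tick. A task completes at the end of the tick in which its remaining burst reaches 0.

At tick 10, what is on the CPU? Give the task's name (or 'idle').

t=0: ready={A,B} → run B
t=1: ready={A,B,C} → run C
t=2: ready={A,B,C,G} → run C
t=3: ready={A,B,C,G} → run C
t=4: ready={A,B,C,D,G} → run C
t=5: ready={A,B,C,D,G} → run C
t=6: ready={A,B,C,D,E,G} → run C
t=7: ready={A,B,C,D,E,G} → run C
t=8: ready={A,B,C,D,E,G} → run C
t=9: ready={A,B,D,E,F,G} → run E
t=10: ready={A,B,D,E,F,G} → run E
t=11: ready={A,B,D,E,F,G} → run E
t=12: ready={A,B,D,F,G,H} → run H
t=13: ready={A,B,D,F,G,H} → run H
t=14: ready={A,B,D,F,G,H} → run H
t=15: ready={A,B,D,F,G} → run G
t=16: ready={A,B,D,F,G} → run G
t=17: ready={A,B,D,F,G} → run G
t=18: ready={A,B,D,F} → run D
t=19: ready={A,B,D,F} → run D
t=20: ready={A,B,D,F} → run D
t=21: ready={A,B,D,F} → run D
t=22: ready={A,B,D,F} → run D
t=23: ready={A,B,D,F} → run D
t=24: ready={A,B,F} → run B
t=25: ready={A,B,F} → run B
t=26: ready={A,B,F} → run B
t=27: ready={A,B,F} → run B
t=28: ready={A,B,F} → run B
t=29: ready={A,B,F} → run B
t=30: ready={A,B,F} → run B
t=31: ready={A,F} → run A
t=32: ready={A,F} → run A
t=33: ready={A,F} → run A
t=34: ready={F} → run F
t=35: ready={F} → run F
t=36: ready={F} → run F
t=37: (idle)
t=38: (idle)
t=39: (idle)
t=40: (idle)
t=41: (idle)
t=42: (idle)
t=43: (idle)
t=44: (idle)
t=45: (idle)
t=46: (idle)
t=47: (idle)
t=48: (idle)

running at tick 10 = E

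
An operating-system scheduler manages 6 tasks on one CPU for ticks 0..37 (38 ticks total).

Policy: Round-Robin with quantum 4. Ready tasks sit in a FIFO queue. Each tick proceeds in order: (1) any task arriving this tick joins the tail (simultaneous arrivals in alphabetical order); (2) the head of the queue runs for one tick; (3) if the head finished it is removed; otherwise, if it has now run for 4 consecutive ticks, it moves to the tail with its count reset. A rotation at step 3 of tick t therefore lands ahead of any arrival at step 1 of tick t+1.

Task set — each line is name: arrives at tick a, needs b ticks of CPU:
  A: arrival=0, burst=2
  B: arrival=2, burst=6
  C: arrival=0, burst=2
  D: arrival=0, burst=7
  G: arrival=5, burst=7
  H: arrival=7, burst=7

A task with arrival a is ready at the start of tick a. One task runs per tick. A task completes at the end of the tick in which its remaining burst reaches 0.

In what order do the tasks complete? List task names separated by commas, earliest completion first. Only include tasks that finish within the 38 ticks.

t=0: queue=[A,C,D] q_used=0 → run A
t=1: queue=[A,C,D] q_used=1 → run A
t=2: queue=[C,D,B] q_used=0 → run C
t=3: queue=[C,D,B] q_used=1 → run C
t=4: queue=[D,B] q_used=0 → run D
t=5: queue=[D,B,G] q_used=1 → run D
t=6: queue=[D,B,G] q_used=2 → run D
t=7: queue=[D,B,G,H] q_used=3 → run D
t=8: queue=[B,G,H,D] q_used=0 → run B
t=9: queue=[B,G,H,D] q_used=1 → run B
t=10: queue=[B,G,H,D] q_used=2 → run B
t=11: queue=[B,G,H,D] q_used=3 → run B
t=12: queue=[G,H,D,B] q_used=0 → run G
t=13: queue=[G,H,D,B] q_used=1 → run G
t=14: queue=[G,H,D,B] q_used=2 → run G
t=15: queue=[G,H,D,B] q_used=3 → run G
t=16: queue=[H,D,B,G] q_used=0 → run H
t=17: queue=[H,D,B,G] q_used=1 → run H
t=18: queue=[H,D,B,G] q_used=2 → run H
t=19: queue=[H,D,B,G] q_used=3 → run H
t=20: queue=[D,B,G,H] q_used=0 → run D
t=21: queue=[D,B,G,H] q_used=1 → run D
t=22: queue=[D,B,G,H] q_used=2 → run D
t=23: queue=[B,G,H] q_used=0 → run B
t=24: queue=[B,G,H] q_used=1 → run B
t=25: queue=[G,H] q_used=0 → run G
t=26: queue=[G,H] q_used=1 → run G
t=27: queue=[G,H] q_used=2 → run G
t=28: queue=[H] q_used=0 → run H
t=29: queue=[H] q_used=1 → run H
t=30: queue=[H] q_used=2 → run H
t=31: (idle)
t=32: (idle)
t=33: (idle)
t=34: (idle)
t=35: (idle)
t=36: (idle)
t=37: (idle)

completion order = A, C, D, B, G, H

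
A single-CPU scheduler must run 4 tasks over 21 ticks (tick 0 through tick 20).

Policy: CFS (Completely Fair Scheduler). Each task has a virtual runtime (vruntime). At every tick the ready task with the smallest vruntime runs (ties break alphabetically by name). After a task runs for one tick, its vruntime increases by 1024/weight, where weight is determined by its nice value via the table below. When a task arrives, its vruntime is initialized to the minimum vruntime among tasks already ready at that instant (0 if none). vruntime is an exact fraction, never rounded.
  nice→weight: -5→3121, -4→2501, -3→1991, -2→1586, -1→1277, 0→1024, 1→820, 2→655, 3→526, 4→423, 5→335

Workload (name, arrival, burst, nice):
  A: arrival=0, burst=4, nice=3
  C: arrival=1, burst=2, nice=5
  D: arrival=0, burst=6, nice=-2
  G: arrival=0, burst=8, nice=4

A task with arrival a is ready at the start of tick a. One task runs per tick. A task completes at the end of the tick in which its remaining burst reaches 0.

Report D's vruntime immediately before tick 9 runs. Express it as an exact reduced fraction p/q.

vruntime(D, start of tick 9) = 2048/793

t=0: vr[A=0 D=0 G=0] → run A
t=1: vr[A=512/263 C=0 D=0 G=0] → run C
t=2: vr[A=512/263 C=1024/335 D=0 G=0] → run D
t=3: vr[A=512/263 C=1024/335 D=512/793 G=0] → run G
t=4: vr[A=512/263 C=1024/335 D=512/793 G=1024/423] → run D
t=5: vr[A=512/263 C=1024/335 D=1024/793 G=1024/423] → run D
t=6: vr[A=512/263 C=1024/335 D=1536/793 G=1024/423] → run D
t=7: vr[A=512/263 C=1024/335 D=2048/793 G=1024/423] → run A
t=8: vr[A=1024/263 C=1024/335 D=2048/793 G=1024/423] → run G
t=9: vr[A=1024/263 C=1024/335 D=2048/793 G=2048/423] → run D
t=10: vr[A=1024/263 C=1024/335 D=2560/793 G=2048/423] → run C
t=11: vr[A=1024/263 D=2560/793 G=2048/423] → run D
t=12: vr[A=1024/263 G=2048/423] → run A
t=13: vr[A=1536/263 G=2048/423] → run G
t=14: vr[A=1536/263 G=1024/141] → run A
t=15: vr[G=1024/141] → run G
t=16: vr[G=4096/423] → run G
t=17: vr[G=5120/423] → run G
t=18: vr[G=2048/141] → run G
t=19: vr[G=7168/423] → run G
t=20: (idle)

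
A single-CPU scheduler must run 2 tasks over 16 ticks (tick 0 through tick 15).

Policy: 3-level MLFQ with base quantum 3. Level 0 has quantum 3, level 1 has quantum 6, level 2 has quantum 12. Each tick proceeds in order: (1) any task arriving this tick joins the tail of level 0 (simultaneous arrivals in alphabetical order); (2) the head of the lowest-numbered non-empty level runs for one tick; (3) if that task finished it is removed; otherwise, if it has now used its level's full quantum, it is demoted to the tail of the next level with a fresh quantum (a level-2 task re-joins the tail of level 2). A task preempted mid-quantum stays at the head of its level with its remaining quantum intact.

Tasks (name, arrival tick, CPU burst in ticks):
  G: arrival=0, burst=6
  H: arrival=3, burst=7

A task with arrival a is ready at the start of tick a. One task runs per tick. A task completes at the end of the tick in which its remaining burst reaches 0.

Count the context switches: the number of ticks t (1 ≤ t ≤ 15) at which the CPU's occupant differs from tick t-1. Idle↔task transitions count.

t=0: L0/L1/L2 = G/-/- → run G
t=1: L0/L1/L2 = G/-/- → run G
t=2: L0/L1/L2 = G/-/- → run G
t=3: L0/L1/L2 = H/G/- → run H
t=4: L0/L1/L2 = H/G/- → run H
t=5: L0/L1/L2 = H/G/- → run H
t=6: L0/L1/L2 = -/GH/- → run G
t=7: L0/L1/L2 = -/GH/- → run G
t=8: L0/L1/L2 = -/GH/- → run G
t=9: L0/L1/L2 = -/H/- → run H
t=10: L0/L1/L2 = -/H/- → run H
t=11: L0/L1/L2 = -/H/- → run H
t=12: L0/L1/L2 = -/H/- → run H
t=13: (idle)
t=14: (idle)
t=15: (idle)

context switches = 4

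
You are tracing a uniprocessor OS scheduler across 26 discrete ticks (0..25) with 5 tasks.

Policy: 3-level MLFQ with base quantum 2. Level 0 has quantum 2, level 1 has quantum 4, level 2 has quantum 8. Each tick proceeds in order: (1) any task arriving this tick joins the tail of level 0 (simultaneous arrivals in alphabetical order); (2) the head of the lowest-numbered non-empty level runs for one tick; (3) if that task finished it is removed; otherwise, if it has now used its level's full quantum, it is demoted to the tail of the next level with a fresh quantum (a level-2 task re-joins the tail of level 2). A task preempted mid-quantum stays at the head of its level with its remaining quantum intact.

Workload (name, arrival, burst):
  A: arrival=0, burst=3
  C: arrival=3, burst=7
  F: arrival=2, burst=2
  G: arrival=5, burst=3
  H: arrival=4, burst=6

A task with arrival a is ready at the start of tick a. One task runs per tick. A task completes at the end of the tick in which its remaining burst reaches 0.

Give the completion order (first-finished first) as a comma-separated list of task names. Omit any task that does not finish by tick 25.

t=0: L0/L1/L2 = A/-/- → run A
t=1: L0/L1/L2 = A/-/- → run A
t=2: L0/L1/L2 = F/A/- → run F
t=3: L0/L1/L2 = FC/A/- → run F
t=4: L0/L1/L2 = CH/A/- → run C
t=5: L0/L1/L2 = CHG/A/- → run C
t=6: L0/L1/L2 = HG/AC/- → run H
t=7: L0/L1/L2 = HG/AC/- → run H
t=8: L0/L1/L2 = G/ACH/- → run G
t=9: L0/L1/L2 = G/ACH/- → run G
t=10: L0/L1/L2 = -/ACHG/- → run A
t=11: L0/L1/L2 = -/CHG/- → run C
t=12: L0/L1/L2 = -/CHG/- → run C
t=13: L0/L1/L2 = -/CHG/- → run C
t=14: L0/L1/L2 = -/CHG/- → run C
t=15: L0/L1/L2 = -/HG/C → run H
t=16: L0/L1/L2 = -/HG/C → run H
t=17: L0/L1/L2 = -/HG/C → run H
t=18: L0/L1/L2 = -/HG/C → run H
t=19: L0/L1/L2 = -/G/C → run G
t=20: L0/L1/L2 = -/-/C → run C
t=21: (idle)
t=22: (idle)
t=23: (idle)
t=24: (idle)
t=25: (idle)

completion order = F, A, H, G, C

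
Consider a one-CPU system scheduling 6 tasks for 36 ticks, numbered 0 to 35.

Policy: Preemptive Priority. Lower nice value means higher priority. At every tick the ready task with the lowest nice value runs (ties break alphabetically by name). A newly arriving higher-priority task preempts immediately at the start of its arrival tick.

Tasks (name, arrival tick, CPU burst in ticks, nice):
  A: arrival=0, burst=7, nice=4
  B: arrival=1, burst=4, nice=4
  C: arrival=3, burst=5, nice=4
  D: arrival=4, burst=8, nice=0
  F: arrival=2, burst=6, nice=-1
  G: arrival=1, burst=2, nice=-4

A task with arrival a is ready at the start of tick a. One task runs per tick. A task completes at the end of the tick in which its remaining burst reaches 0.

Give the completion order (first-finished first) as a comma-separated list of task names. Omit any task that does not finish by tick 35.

completion order = G, F, D, A, B, C

t=0: ready={A} → run A
t=1: ready={A,B,G} → run G
t=2: ready={A,B,F,G} → run G
t=3: ready={A,B,C,F} → run F
t=4: ready={A,B,C,D,F} → run F
t=5: ready={A,B,C,D,F} → run F
t=6: ready={A,B,C,D,F} → run F
t=7: ready={A,B,C,D,F} → run F
t=8: ready={A,B,C,D,F} → run F
t=9: ready={A,B,C,D} → run D
t=10: ready={A,B,C,D} → run D
t=11: ready={A,B,C,D} → run D
t=12: ready={A,B,C,D} → run D
t=13: ready={A,B,C,D} → run D
t=14: ready={A,B,C,D} → run D
t=15: ready={A,B,C,D} → run D
t=16: ready={A,B,C,D} → run D
t=17: ready={A,B,C} → run A
t=18: ready={A,B,C} → run A
t=19: ready={A,B,C} → run A
t=20: ready={A,B,C} → run A
t=21: ready={A,B,C} → run A
t=22: ready={A,B,C} → run A
t=23: ready={B,C} → run B
t=24: ready={B,C} → run B
t=25: ready={B,C} → run B
t=26: ready={B,C} → run B
t=27: ready={C} → run C
t=28: ready={C} → run C
t=29: ready={C} → run C
t=30: ready={C} → run C
t=31: ready={C} → run C
t=32: (idle)
t=33: (idle)
t=34: (idle)
t=35: (idle)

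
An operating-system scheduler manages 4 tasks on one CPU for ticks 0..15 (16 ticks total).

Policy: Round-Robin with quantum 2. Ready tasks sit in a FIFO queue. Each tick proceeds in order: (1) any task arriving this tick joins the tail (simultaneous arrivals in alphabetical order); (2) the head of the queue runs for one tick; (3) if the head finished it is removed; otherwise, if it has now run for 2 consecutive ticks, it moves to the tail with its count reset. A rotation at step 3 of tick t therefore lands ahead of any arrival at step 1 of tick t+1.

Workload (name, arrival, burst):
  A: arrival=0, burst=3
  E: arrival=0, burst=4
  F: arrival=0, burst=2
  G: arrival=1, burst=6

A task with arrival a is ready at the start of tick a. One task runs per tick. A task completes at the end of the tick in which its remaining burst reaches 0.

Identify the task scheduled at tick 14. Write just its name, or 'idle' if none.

running at tick 14 = G

t=0: queue=[A,E,F] q_used=0 → run A
t=1: queue=[A,E,F,G] q_used=1 → run A
t=2: queue=[E,F,G,A] q_used=0 → run E
t=3: queue=[E,F,G,A] q_used=1 → run E
t=4: queue=[F,G,A,E] q_used=0 → run F
t=5: queue=[F,G,A,E] q_used=1 → run F
t=6: queue=[G,A,E] q_used=0 → run G
t=7: queue=[G,A,E] q_used=1 → run G
t=8: queue=[A,E,G] q_used=0 → run A
t=9: queue=[E,G] q_used=0 → run E
t=10: queue=[E,G] q_used=1 → run E
t=11: queue=[G] q_used=0 → run G
t=12: queue=[G] q_used=1 → run G
t=13: queue=[G] q_used=0 → run G
t=14: queue=[G] q_used=1 → run G
t=15: (idle)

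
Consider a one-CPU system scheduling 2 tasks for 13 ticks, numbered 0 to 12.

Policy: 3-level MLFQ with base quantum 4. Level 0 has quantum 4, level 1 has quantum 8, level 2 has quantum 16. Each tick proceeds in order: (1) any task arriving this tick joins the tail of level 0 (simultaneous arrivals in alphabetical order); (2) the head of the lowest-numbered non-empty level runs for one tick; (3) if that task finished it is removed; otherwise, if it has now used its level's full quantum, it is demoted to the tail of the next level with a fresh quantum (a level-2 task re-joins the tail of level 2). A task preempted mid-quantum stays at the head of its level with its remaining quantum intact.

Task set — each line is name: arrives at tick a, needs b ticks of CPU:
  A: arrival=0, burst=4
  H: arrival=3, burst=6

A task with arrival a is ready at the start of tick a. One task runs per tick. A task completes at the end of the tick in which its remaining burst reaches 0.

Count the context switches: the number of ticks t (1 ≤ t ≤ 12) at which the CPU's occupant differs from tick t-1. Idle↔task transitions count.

t=0: L0/L1/L2 = A/-/- → run A
t=1: L0/L1/L2 = A/-/- → run A
t=2: L0/L1/L2 = A/-/- → run A
t=3: L0/L1/L2 = AH/-/- → run A
t=4: L0/L1/L2 = H/-/- → run H
t=5: L0/L1/L2 = H/-/- → run H
t=6: L0/L1/L2 = H/-/- → run H
t=7: L0/L1/L2 = H/-/- → run H
t=8: L0/L1/L2 = -/H/- → run H
t=9: L0/L1/L2 = -/H/- → run H
t=10: (idle)
t=11: (idle)
t=12: (idle)

context switches = 2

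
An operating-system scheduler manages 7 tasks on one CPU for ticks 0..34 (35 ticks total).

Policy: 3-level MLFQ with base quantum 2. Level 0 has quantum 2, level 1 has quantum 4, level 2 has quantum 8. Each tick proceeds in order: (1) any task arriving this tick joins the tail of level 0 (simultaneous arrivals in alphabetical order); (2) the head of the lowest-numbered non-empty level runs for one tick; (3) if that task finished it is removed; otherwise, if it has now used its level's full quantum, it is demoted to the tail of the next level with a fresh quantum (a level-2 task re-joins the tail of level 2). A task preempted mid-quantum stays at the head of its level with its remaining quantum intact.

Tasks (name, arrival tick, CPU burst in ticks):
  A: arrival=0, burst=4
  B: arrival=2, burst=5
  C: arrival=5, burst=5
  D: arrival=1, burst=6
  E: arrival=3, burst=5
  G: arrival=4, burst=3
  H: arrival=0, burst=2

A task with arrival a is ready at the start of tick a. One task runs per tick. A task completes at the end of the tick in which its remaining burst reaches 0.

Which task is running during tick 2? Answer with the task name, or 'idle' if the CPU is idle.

t=0: L0/L1/L2 = AH/-/- → run A
t=1: L0/L1/L2 = AHD/-/- → run A
t=2: L0/L1/L2 = HDB/A/- → run H
t=3: L0/L1/L2 = HDBE/A/- → run H
t=4: L0/L1/L2 = DBEG/A/- → run D
t=5: L0/L1/L2 = DBEGC/A/- → run D
t=6: L0/L1/L2 = BEGC/AD/- → run B
t=7: L0/L1/L2 = BEGC/AD/- → run B
t=8: L0/L1/L2 = EGC/ADB/- → run E
t=9: L0/L1/L2 = EGC/ADB/- → run E
t=10: L0/L1/L2 = GC/ADBE/- → run G
t=11: L0/L1/L2 = GC/ADBE/- → run G
t=12: L0/L1/L2 = C/ADBEG/- → run C
t=13: L0/L1/L2 = C/ADBEG/- → run C
t=14: L0/L1/L2 = -/ADBEGC/- → run A
t=15: L0/L1/L2 = -/ADBEGC/- → run A
t=16: L0/L1/L2 = -/DBEGC/- → run D
t=17: L0/L1/L2 = -/DBEGC/- → run D
t=18: L0/L1/L2 = -/DBEGC/- → run D
t=19: L0/L1/L2 = -/DBEGC/- → run D
t=20: L0/L1/L2 = -/BEGC/- → run B
t=21: L0/L1/L2 = -/BEGC/- → run B
t=22: L0/L1/L2 = -/BEGC/- → run B
t=23: L0/L1/L2 = -/EGC/- → run E
t=24: L0/L1/L2 = -/EGC/- → run E
t=25: L0/L1/L2 = -/EGC/- → run E
t=26: L0/L1/L2 = -/GC/- → run G
t=27: L0/L1/L2 = -/C/- → run C
t=28: L0/L1/L2 = -/C/- → run C
t=29: L0/L1/L2 = -/C/- → run C
t=30: (idle)
t=31: (idle)
t=32: (idle)
t=33: (idle)
t=34: (idle)

running at tick 2 = H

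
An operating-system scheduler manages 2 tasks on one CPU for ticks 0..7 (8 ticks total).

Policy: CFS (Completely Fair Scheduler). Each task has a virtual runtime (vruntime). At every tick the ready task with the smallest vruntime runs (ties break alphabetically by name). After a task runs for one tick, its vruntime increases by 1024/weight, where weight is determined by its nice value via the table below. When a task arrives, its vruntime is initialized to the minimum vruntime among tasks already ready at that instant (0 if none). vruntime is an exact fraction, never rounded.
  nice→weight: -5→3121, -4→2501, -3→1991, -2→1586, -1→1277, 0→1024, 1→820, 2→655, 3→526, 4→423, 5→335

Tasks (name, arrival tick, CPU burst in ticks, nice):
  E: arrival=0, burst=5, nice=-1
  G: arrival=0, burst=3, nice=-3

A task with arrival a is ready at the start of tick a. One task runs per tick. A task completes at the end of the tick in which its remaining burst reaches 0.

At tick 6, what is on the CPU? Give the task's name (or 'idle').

t=0: vr[E=0 G=0] → run E
t=1: vr[E=1024/1277 G=0] → run G
t=2: vr[E=1024/1277 G=1024/1991] → run G
t=3: vr[E=1024/1277 G=2048/1991] → run E
t=4: vr[E=2048/1277 G=2048/1991] → run G
t=5: vr[E=2048/1277] → run E
t=6: vr[E=3072/1277] → run E
t=7: vr[E=4096/1277] → run E

running at tick 6 = E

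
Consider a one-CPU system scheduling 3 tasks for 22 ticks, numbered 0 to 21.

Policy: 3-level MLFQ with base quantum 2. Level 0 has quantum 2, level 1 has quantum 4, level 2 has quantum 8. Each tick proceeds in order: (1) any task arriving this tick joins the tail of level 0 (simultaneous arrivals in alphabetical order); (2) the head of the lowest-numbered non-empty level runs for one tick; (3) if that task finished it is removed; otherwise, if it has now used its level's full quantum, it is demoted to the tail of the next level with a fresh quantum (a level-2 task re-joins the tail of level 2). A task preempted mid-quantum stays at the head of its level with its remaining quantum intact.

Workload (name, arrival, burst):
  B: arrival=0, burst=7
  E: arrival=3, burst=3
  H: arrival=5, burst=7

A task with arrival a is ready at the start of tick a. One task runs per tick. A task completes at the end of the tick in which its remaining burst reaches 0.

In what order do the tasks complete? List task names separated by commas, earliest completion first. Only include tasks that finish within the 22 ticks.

t=0: L0/L1/L2 = B/-/- → run B
t=1: L0/L1/L2 = B/-/- → run B
t=2: L0/L1/L2 = -/B/- → run B
t=3: L0/L1/L2 = E/B/- → run E
t=4: L0/L1/L2 = E/B/- → run E
t=5: L0/L1/L2 = H/BE/- → run H
t=6: L0/L1/L2 = H/BE/- → run H
t=7: L0/L1/L2 = -/BEH/- → run B
t=8: L0/L1/L2 = -/BEH/- → run B
t=9: L0/L1/L2 = -/BEH/- → run B
t=10: L0/L1/L2 = -/EH/B → run E
t=11: L0/L1/L2 = -/H/B → run H
t=12: L0/L1/L2 = -/H/B → run H
t=13: L0/L1/L2 = -/H/B → run H
t=14: L0/L1/L2 = -/H/B → run H
t=15: L0/L1/L2 = -/-/BH → run B
t=16: L0/L1/L2 = -/-/H → run H
t=17: (idle)
t=18: (idle)
t=19: (idle)
t=20: (idle)
t=21: (idle)

completion order = E, B, H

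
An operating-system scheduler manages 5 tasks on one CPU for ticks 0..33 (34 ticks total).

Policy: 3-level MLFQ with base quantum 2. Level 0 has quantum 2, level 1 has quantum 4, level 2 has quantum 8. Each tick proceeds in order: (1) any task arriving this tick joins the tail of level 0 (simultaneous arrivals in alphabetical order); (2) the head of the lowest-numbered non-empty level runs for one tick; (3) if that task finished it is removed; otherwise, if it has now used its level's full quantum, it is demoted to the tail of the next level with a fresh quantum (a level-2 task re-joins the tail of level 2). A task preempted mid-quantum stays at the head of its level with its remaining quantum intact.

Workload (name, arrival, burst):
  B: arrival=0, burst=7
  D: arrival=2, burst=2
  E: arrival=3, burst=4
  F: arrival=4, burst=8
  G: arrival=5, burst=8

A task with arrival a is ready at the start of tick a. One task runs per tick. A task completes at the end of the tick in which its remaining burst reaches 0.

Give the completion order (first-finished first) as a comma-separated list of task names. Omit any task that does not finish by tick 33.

completion order = D, E, B, F, G

t=0: L0/L1/L2 = B/-/- → run B
t=1: L0/L1/L2 = B/-/- → run B
t=2: L0/L1/L2 = D/B/- → run D
t=3: L0/L1/L2 = DE/B/- → run D
t=4: L0/L1/L2 = EF/B/- → run E
t=5: L0/L1/L2 = EFG/B/- → run E
t=6: L0/L1/L2 = FG/BE/- → run F
t=7: L0/L1/L2 = FG/BE/- → run F
t=8: L0/L1/L2 = G/BEF/- → run G
t=9: L0/L1/L2 = G/BEF/- → run G
t=10: L0/L1/L2 = -/BEFG/- → run B
t=11: L0/L1/L2 = -/BEFG/- → run B
t=12: L0/L1/L2 = -/BEFG/- → run B
t=13: L0/L1/L2 = -/BEFG/- → run B
t=14: L0/L1/L2 = -/EFG/B → run E
t=15: L0/L1/L2 = -/EFG/B → run E
t=16: L0/L1/L2 = -/FG/B → run F
t=17: L0/L1/L2 = -/FG/B → run F
t=18: L0/L1/L2 = -/FG/B → run F
t=19: L0/L1/L2 = -/FG/B → run F
t=20: L0/L1/L2 = -/G/BF → run G
t=21: L0/L1/L2 = -/G/BF → run G
t=22: L0/L1/L2 = -/G/BF → run G
t=23: L0/L1/L2 = -/G/BF → run G
t=24: L0/L1/L2 = -/-/BFG → run B
t=25: L0/L1/L2 = -/-/FG → run F
t=26: L0/L1/L2 = -/-/FG → run F
t=27: L0/L1/L2 = -/-/G → run G
t=28: L0/L1/L2 = -/-/G → run G
t=29: (idle)
t=30: (idle)
t=31: (idle)
t=32: (idle)
t=33: (idle)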